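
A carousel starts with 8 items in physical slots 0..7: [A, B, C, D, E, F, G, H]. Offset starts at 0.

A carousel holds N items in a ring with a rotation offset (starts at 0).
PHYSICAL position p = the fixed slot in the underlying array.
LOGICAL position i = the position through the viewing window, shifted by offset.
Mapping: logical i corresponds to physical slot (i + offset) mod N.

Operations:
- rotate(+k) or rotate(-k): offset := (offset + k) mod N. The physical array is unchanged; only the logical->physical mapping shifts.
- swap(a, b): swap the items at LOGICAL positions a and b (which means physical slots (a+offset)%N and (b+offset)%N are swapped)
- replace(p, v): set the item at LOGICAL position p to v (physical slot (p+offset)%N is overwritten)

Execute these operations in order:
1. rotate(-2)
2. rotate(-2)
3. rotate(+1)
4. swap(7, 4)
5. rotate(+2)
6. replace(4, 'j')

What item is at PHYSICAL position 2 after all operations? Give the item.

After op 1 (rotate(-2)): offset=6, physical=[A,B,C,D,E,F,G,H], logical=[G,H,A,B,C,D,E,F]
After op 2 (rotate(-2)): offset=4, physical=[A,B,C,D,E,F,G,H], logical=[E,F,G,H,A,B,C,D]
After op 3 (rotate(+1)): offset=5, physical=[A,B,C,D,E,F,G,H], logical=[F,G,H,A,B,C,D,E]
After op 4 (swap(7, 4)): offset=5, physical=[A,E,C,D,B,F,G,H], logical=[F,G,H,A,E,C,D,B]
After op 5 (rotate(+2)): offset=7, physical=[A,E,C,D,B,F,G,H], logical=[H,A,E,C,D,B,F,G]
After op 6 (replace(4, 'j')): offset=7, physical=[A,E,C,j,B,F,G,H], logical=[H,A,E,C,j,B,F,G]

Answer: C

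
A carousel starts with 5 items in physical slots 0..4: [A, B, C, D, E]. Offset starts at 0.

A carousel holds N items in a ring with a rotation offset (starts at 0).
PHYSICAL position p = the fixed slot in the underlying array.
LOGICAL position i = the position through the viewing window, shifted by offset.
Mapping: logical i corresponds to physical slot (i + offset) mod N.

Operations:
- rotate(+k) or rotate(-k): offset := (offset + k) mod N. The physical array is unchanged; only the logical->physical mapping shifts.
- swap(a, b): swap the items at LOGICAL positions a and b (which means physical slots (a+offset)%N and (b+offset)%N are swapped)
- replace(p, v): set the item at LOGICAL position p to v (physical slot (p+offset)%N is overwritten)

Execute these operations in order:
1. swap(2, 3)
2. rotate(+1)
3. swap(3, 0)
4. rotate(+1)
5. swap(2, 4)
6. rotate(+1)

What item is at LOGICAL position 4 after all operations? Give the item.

After op 1 (swap(2, 3)): offset=0, physical=[A,B,D,C,E], logical=[A,B,D,C,E]
After op 2 (rotate(+1)): offset=1, physical=[A,B,D,C,E], logical=[B,D,C,E,A]
After op 3 (swap(3, 0)): offset=1, physical=[A,E,D,C,B], logical=[E,D,C,B,A]
After op 4 (rotate(+1)): offset=2, physical=[A,E,D,C,B], logical=[D,C,B,A,E]
After op 5 (swap(2, 4)): offset=2, physical=[A,B,D,C,E], logical=[D,C,E,A,B]
After op 6 (rotate(+1)): offset=3, physical=[A,B,D,C,E], logical=[C,E,A,B,D]

Answer: D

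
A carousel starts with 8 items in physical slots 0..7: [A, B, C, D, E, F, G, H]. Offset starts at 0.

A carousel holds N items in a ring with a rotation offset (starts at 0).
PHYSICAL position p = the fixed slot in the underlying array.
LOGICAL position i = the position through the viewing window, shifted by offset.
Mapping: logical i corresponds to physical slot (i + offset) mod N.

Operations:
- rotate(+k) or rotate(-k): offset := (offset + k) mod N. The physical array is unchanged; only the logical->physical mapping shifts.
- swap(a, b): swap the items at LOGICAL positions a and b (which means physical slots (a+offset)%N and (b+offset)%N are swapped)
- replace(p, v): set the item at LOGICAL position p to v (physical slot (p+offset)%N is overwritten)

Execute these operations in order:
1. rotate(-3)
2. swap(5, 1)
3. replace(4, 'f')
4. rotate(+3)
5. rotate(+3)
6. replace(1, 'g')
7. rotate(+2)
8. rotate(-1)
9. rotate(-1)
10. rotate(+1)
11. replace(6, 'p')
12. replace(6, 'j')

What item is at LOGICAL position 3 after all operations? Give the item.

After op 1 (rotate(-3)): offset=5, physical=[A,B,C,D,E,F,G,H], logical=[F,G,H,A,B,C,D,E]
After op 2 (swap(5, 1)): offset=5, physical=[A,B,G,D,E,F,C,H], logical=[F,C,H,A,B,G,D,E]
After op 3 (replace(4, 'f')): offset=5, physical=[A,f,G,D,E,F,C,H], logical=[F,C,H,A,f,G,D,E]
After op 4 (rotate(+3)): offset=0, physical=[A,f,G,D,E,F,C,H], logical=[A,f,G,D,E,F,C,H]
After op 5 (rotate(+3)): offset=3, physical=[A,f,G,D,E,F,C,H], logical=[D,E,F,C,H,A,f,G]
After op 6 (replace(1, 'g')): offset=3, physical=[A,f,G,D,g,F,C,H], logical=[D,g,F,C,H,A,f,G]
After op 7 (rotate(+2)): offset=5, physical=[A,f,G,D,g,F,C,H], logical=[F,C,H,A,f,G,D,g]
After op 8 (rotate(-1)): offset=4, physical=[A,f,G,D,g,F,C,H], logical=[g,F,C,H,A,f,G,D]
After op 9 (rotate(-1)): offset=3, physical=[A,f,G,D,g,F,C,H], logical=[D,g,F,C,H,A,f,G]
After op 10 (rotate(+1)): offset=4, physical=[A,f,G,D,g,F,C,H], logical=[g,F,C,H,A,f,G,D]
After op 11 (replace(6, 'p')): offset=4, physical=[A,f,p,D,g,F,C,H], logical=[g,F,C,H,A,f,p,D]
After op 12 (replace(6, 'j')): offset=4, physical=[A,f,j,D,g,F,C,H], logical=[g,F,C,H,A,f,j,D]

Answer: H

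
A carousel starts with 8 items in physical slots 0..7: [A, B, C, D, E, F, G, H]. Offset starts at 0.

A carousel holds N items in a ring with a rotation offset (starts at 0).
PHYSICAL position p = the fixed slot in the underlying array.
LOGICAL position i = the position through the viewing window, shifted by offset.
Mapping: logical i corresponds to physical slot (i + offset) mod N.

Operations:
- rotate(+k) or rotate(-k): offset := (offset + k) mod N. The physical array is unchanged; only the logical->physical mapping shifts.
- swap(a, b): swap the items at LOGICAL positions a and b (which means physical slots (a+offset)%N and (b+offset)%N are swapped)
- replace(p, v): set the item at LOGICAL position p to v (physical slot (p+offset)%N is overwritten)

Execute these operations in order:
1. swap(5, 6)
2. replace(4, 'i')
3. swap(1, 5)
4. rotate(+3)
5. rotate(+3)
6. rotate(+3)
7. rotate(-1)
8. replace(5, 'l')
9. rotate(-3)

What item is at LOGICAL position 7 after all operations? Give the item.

After op 1 (swap(5, 6)): offset=0, physical=[A,B,C,D,E,G,F,H], logical=[A,B,C,D,E,G,F,H]
After op 2 (replace(4, 'i')): offset=0, physical=[A,B,C,D,i,G,F,H], logical=[A,B,C,D,i,G,F,H]
After op 3 (swap(1, 5)): offset=0, physical=[A,G,C,D,i,B,F,H], logical=[A,G,C,D,i,B,F,H]
After op 4 (rotate(+3)): offset=3, physical=[A,G,C,D,i,B,F,H], logical=[D,i,B,F,H,A,G,C]
After op 5 (rotate(+3)): offset=6, physical=[A,G,C,D,i,B,F,H], logical=[F,H,A,G,C,D,i,B]
After op 6 (rotate(+3)): offset=1, physical=[A,G,C,D,i,B,F,H], logical=[G,C,D,i,B,F,H,A]
After op 7 (rotate(-1)): offset=0, physical=[A,G,C,D,i,B,F,H], logical=[A,G,C,D,i,B,F,H]
After op 8 (replace(5, 'l')): offset=0, physical=[A,G,C,D,i,l,F,H], logical=[A,G,C,D,i,l,F,H]
After op 9 (rotate(-3)): offset=5, physical=[A,G,C,D,i,l,F,H], logical=[l,F,H,A,G,C,D,i]

Answer: i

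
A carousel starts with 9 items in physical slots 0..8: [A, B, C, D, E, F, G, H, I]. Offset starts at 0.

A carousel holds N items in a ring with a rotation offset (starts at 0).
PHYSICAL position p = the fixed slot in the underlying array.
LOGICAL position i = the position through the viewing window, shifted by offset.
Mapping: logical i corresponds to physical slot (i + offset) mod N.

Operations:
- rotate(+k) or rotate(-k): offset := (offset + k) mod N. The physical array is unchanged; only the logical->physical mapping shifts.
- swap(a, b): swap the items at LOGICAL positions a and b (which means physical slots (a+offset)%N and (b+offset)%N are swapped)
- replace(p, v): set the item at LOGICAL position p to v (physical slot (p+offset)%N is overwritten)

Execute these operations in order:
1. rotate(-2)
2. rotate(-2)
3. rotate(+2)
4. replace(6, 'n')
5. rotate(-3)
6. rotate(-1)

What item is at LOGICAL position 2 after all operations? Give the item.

After op 1 (rotate(-2)): offset=7, physical=[A,B,C,D,E,F,G,H,I], logical=[H,I,A,B,C,D,E,F,G]
After op 2 (rotate(-2)): offset=5, physical=[A,B,C,D,E,F,G,H,I], logical=[F,G,H,I,A,B,C,D,E]
After op 3 (rotate(+2)): offset=7, physical=[A,B,C,D,E,F,G,H,I], logical=[H,I,A,B,C,D,E,F,G]
After op 4 (replace(6, 'n')): offset=7, physical=[A,B,C,D,n,F,G,H,I], logical=[H,I,A,B,C,D,n,F,G]
After op 5 (rotate(-3)): offset=4, physical=[A,B,C,D,n,F,G,H,I], logical=[n,F,G,H,I,A,B,C,D]
After op 6 (rotate(-1)): offset=3, physical=[A,B,C,D,n,F,G,H,I], logical=[D,n,F,G,H,I,A,B,C]

Answer: F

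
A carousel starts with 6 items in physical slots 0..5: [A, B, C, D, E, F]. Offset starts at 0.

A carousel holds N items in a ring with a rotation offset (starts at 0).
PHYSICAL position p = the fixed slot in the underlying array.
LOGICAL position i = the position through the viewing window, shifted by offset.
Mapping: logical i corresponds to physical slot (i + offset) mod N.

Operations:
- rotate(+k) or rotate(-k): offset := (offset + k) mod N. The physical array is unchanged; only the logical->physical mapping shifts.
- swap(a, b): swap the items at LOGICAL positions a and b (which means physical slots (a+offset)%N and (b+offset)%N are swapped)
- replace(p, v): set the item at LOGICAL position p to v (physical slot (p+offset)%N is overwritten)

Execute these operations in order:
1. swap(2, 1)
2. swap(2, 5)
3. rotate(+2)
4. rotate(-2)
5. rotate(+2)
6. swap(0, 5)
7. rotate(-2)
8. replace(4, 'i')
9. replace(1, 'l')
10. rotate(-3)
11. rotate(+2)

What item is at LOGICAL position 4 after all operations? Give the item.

After op 1 (swap(2, 1)): offset=0, physical=[A,C,B,D,E,F], logical=[A,C,B,D,E,F]
After op 2 (swap(2, 5)): offset=0, physical=[A,C,F,D,E,B], logical=[A,C,F,D,E,B]
After op 3 (rotate(+2)): offset=2, physical=[A,C,F,D,E,B], logical=[F,D,E,B,A,C]
After op 4 (rotate(-2)): offset=0, physical=[A,C,F,D,E,B], logical=[A,C,F,D,E,B]
After op 5 (rotate(+2)): offset=2, physical=[A,C,F,D,E,B], logical=[F,D,E,B,A,C]
After op 6 (swap(0, 5)): offset=2, physical=[A,F,C,D,E,B], logical=[C,D,E,B,A,F]
After op 7 (rotate(-2)): offset=0, physical=[A,F,C,D,E,B], logical=[A,F,C,D,E,B]
After op 8 (replace(4, 'i')): offset=0, physical=[A,F,C,D,i,B], logical=[A,F,C,D,i,B]
After op 9 (replace(1, 'l')): offset=0, physical=[A,l,C,D,i,B], logical=[A,l,C,D,i,B]
After op 10 (rotate(-3)): offset=3, physical=[A,l,C,D,i,B], logical=[D,i,B,A,l,C]
After op 11 (rotate(+2)): offset=5, physical=[A,l,C,D,i,B], logical=[B,A,l,C,D,i]

Answer: D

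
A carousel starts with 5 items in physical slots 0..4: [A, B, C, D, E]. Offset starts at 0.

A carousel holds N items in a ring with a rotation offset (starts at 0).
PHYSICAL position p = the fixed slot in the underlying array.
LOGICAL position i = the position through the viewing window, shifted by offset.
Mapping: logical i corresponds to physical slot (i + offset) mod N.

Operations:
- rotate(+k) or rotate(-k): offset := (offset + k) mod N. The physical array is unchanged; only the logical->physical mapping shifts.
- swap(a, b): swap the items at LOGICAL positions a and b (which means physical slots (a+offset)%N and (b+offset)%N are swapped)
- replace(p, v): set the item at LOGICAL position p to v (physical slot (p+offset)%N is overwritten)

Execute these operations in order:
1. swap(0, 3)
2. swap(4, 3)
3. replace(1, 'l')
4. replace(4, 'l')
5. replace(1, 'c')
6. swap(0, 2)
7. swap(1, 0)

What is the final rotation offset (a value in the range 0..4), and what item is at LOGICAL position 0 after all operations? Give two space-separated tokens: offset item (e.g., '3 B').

Answer: 0 c

Derivation:
After op 1 (swap(0, 3)): offset=0, physical=[D,B,C,A,E], logical=[D,B,C,A,E]
After op 2 (swap(4, 3)): offset=0, physical=[D,B,C,E,A], logical=[D,B,C,E,A]
After op 3 (replace(1, 'l')): offset=0, physical=[D,l,C,E,A], logical=[D,l,C,E,A]
After op 4 (replace(4, 'l')): offset=0, physical=[D,l,C,E,l], logical=[D,l,C,E,l]
After op 5 (replace(1, 'c')): offset=0, physical=[D,c,C,E,l], logical=[D,c,C,E,l]
After op 6 (swap(0, 2)): offset=0, physical=[C,c,D,E,l], logical=[C,c,D,E,l]
After op 7 (swap(1, 0)): offset=0, physical=[c,C,D,E,l], logical=[c,C,D,E,l]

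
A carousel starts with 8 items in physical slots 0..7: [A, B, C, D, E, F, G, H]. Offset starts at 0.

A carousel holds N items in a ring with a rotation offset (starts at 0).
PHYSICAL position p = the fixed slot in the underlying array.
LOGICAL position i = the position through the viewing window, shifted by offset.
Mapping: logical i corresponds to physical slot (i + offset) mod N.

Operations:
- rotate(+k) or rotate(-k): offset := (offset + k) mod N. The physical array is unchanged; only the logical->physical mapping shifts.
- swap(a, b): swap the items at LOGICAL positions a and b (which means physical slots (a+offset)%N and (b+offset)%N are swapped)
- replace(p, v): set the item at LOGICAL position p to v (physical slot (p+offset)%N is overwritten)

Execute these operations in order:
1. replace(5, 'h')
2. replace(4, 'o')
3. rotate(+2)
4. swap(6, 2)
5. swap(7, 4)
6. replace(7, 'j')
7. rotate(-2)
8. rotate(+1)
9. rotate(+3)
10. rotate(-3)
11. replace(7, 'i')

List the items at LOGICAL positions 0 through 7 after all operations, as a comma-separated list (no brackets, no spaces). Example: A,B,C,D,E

Answer: j,C,D,A,h,B,H,i

Derivation:
After op 1 (replace(5, 'h')): offset=0, physical=[A,B,C,D,E,h,G,H], logical=[A,B,C,D,E,h,G,H]
After op 2 (replace(4, 'o')): offset=0, physical=[A,B,C,D,o,h,G,H], logical=[A,B,C,D,o,h,G,H]
After op 3 (rotate(+2)): offset=2, physical=[A,B,C,D,o,h,G,H], logical=[C,D,o,h,G,H,A,B]
After op 4 (swap(6, 2)): offset=2, physical=[o,B,C,D,A,h,G,H], logical=[C,D,A,h,G,H,o,B]
After op 5 (swap(7, 4)): offset=2, physical=[o,G,C,D,A,h,B,H], logical=[C,D,A,h,B,H,o,G]
After op 6 (replace(7, 'j')): offset=2, physical=[o,j,C,D,A,h,B,H], logical=[C,D,A,h,B,H,o,j]
After op 7 (rotate(-2)): offset=0, physical=[o,j,C,D,A,h,B,H], logical=[o,j,C,D,A,h,B,H]
After op 8 (rotate(+1)): offset=1, physical=[o,j,C,D,A,h,B,H], logical=[j,C,D,A,h,B,H,o]
After op 9 (rotate(+3)): offset=4, physical=[o,j,C,D,A,h,B,H], logical=[A,h,B,H,o,j,C,D]
After op 10 (rotate(-3)): offset=1, physical=[o,j,C,D,A,h,B,H], logical=[j,C,D,A,h,B,H,o]
After op 11 (replace(7, 'i')): offset=1, physical=[i,j,C,D,A,h,B,H], logical=[j,C,D,A,h,B,H,i]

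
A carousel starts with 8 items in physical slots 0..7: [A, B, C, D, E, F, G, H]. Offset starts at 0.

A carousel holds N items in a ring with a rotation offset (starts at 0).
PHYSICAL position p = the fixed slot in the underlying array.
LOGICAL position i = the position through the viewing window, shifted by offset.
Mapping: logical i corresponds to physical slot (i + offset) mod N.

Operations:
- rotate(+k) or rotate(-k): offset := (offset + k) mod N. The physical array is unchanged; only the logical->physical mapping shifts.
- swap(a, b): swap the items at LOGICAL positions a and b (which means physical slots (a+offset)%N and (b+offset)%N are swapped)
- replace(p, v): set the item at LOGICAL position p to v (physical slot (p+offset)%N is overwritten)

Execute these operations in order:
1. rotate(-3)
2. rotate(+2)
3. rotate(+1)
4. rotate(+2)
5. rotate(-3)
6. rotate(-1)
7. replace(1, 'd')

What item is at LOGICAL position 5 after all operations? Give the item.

After op 1 (rotate(-3)): offset=5, physical=[A,B,C,D,E,F,G,H], logical=[F,G,H,A,B,C,D,E]
After op 2 (rotate(+2)): offset=7, physical=[A,B,C,D,E,F,G,H], logical=[H,A,B,C,D,E,F,G]
After op 3 (rotate(+1)): offset=0, physical=[A,B,C,D,E,F,G,H], logical=[A,B,C,D,E,F,G,H]
After op 4 (rotate(+2)): offset=2, physical=[A,B,C,D,E,F,G,H], logical=[C,D,E,F,G,H,A,B]
After op 5 (rotate(-3)): offset=7, physical=[A,B,C,D,E,F,G,H], logical=[H,A,B,C,D,E,F,G]
After op 6 (rotate(-1)): offset=6, physical=[A,B,C,D,E,F,G,H], logical=[G,H,A,B,C,D,E,F]
After op 7 (replace(1, 'd')): offset=6, physical=[A,B,C,D,E,F,G,d], logical=[G,d,A,B,C,D,E,F]

Answer: D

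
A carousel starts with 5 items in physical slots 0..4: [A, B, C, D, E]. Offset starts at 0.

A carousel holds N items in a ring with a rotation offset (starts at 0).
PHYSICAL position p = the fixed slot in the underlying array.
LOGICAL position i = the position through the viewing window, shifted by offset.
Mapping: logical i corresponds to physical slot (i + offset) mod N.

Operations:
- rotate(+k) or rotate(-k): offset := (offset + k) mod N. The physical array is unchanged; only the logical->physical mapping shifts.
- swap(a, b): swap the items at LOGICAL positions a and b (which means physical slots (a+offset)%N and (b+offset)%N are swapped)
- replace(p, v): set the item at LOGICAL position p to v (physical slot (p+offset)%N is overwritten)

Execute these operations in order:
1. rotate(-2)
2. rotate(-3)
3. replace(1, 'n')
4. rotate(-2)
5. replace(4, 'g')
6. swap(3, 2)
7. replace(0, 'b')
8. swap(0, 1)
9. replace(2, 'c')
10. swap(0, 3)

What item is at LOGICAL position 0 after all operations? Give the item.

Answer: A

Derivation:
After op 1 (rotate(-2)): offset=3, physical=[A,B,C,D,E], logical=[D,E,A,B,C]
After op 2 (rotate(-3)): offset=0, physical=[A,B,C,D,E], logical=[A,B,C,D,E]
After op 3 (replace(1, 'n')): offset=0, physical=[A,n,C,D,E], logical=[A,n,C,D,E]
After op 4 (rotate(-2)): offset=3, physical=[A,n,C,D,E], logical=[D,E,A,n,C]
After op 5 (replace(4, 'g')): offset=3, physical=[A,n,g,D,E], logical=[D,E,A,n,g]
After op 6 (swap(3, 2)): offset=3, physical=[n,A,g,D,E], logical=[D,E,n,A,g]
After op 7 (replace(0, 'b')): offset=3, physical=[n,A,g,b,E], logical=[b,E,n,A,g]
After op 8 (swap(0, 1)): offset=3, physical=[n,A,g,E,b], logical=[E,b,n,A,g]
After op 9 (replace(2, 'c')): offset=3, physical=[c,A,g,E,b], logical=[E,b,c,A,g]
After op 10 (swap(0, 3)): offset=3, physical=[c,E,g,A,b], logical=[A,b,c,E,g]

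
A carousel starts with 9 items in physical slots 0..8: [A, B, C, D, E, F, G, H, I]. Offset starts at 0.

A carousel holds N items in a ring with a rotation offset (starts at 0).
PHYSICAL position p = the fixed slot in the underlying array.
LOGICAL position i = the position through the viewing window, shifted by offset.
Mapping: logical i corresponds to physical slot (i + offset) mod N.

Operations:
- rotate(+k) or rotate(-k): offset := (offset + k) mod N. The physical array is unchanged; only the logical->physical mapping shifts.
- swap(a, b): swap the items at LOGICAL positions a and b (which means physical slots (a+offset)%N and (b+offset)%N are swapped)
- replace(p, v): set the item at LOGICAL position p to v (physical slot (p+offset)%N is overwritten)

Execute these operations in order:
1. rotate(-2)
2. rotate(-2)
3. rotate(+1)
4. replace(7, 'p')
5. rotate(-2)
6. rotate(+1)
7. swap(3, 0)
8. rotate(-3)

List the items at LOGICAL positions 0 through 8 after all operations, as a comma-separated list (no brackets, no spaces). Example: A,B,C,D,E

After op 1 (rotate(-2)): offset=7, physical=[A,B,C,D,E,F,G,H,I], logical=[H,I,A,B,C,D,E,F,G]
After op 2 (rotate(-2)): offset=5, physical=[A,B,C,D,E,F,G,H,I], logical=[F,G,H,I,A,B,C,D,E]
After op 3 (rotate(+1)): offset=6, physical=[A,B,C,D,E,F,G,H,I], logical=[G,H,I,A,B,C,D,E,F]
After op 4 (replace(7, 'p')): offset=6, physical=[A,B,C,D,p,F,G,H,I], logical=[G,H,I,A,B,C,D,p,F]
After op 5 (rotate(-2)): offset=4, physical=[A,B,C,D,p,F,G,H,I], logical=[p,F,G,H,I,A,B,C,D]
After op 6 (rotate(+1)): offset=5, physical=[A,B,C,D,p,F,G,H,I], logical=[F,G,H,I,A,B,C,D,p]
After op 7 (swap(3, 0)): offset=5, physical=[A,B,C,D,p,I,G,H,F], logical=[I,G,H,F,A,B,C,D,p]
After op 8 (rotate(-3)): offset=2, physical=[A,B,C,D,p,I,G,H,F], logical=[C,D,p,I,G,H,F,A,B]

Answer: C,D,p,I,G,H,F,A,B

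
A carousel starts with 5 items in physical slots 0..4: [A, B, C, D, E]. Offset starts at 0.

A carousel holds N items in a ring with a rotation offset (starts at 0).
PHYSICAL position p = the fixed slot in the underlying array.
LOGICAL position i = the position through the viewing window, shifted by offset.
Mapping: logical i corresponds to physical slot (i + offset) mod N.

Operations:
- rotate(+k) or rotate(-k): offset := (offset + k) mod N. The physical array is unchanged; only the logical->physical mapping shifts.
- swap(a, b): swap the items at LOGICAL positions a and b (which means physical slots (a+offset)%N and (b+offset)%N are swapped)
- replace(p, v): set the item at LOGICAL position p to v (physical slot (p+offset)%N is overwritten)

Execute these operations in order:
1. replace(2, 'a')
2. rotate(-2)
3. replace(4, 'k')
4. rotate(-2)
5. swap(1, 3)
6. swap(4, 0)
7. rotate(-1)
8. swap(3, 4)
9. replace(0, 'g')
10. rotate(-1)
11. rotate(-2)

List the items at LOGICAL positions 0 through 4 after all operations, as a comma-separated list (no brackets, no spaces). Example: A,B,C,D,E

Answer: E,k,D,g,A

Derivation:
After op 1 (replace(2, 'a')): offset=0, physical=[A,B,a,D,E], logical=[A,B,a,D,E]
After op 2 (rotate(-2)): offset=3, physical=[A,B,a,D,E], logical=[D,E,A,B,a]
After op 3 (replace(4, 'k')): offset=3, physical=[A,B,k,D,E], logical=[D,E,A,B,k]
After op 4 (rotate(-2)): offset=1, physical=[A,B,k,D,E], logical=[B,k,D,E,A]
After op 5 (swap(1, 3)): offset=1, physical=[A,B,E,D,k], logical=[B,E,D,k,A]
After op 6 (swap(4, 0)): offset=1, physical=[B,A,E,D,k], logical=[A,E,D,k,B]
After op 7 (rotate(-1)): offset=0, physical=[B,A,E,D,k], logical=[B,A,E,D,k]
After op 8 (swap(3, 4)): offset=0, physical=[B,A,E,k,D], logical=[B,A,E,k,D]
After op 9 (replace(0, 'g')): offset=0, physical=[g,A,E,k,D], logical=[g,A,E,k,D]
After op 10 (rotate(-1)): offset=4, physical=[g,A,E,k,D], logical=[D,g,A,E,k]
After op 11 (rotate(-2)): offset=2, physical=[g,A,E,k,D], logical=[E,k,D,g,A]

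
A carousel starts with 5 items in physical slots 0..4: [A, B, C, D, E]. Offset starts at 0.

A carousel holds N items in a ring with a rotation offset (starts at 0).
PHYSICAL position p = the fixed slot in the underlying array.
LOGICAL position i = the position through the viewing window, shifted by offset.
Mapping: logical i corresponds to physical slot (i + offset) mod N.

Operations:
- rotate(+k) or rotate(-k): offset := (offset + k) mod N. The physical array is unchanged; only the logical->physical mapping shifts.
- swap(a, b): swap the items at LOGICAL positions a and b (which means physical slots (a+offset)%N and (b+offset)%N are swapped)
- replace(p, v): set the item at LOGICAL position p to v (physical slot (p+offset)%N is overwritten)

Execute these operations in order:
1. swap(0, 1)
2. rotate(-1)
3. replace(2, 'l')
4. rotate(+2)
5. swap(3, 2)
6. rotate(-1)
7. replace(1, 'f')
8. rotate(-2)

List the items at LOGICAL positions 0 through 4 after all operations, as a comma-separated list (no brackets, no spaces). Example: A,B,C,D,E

After op 1 (swap(0, 1)): offset=0, physical=[B,A,C,D,E], logical=[B,A,C,D,E]
After op 2 (rotate(-1)): offset=4, physical=[B,A,C,D,E], logical=[E,B,A,C,D]
After op 3 (replace(2, 'l')): offset=4, physical=[B,l,C,D,E], logical=[E,B,l,C,D]
After op 4 (rotate(+2)): offset=1, physical=[B,l,C,D,E], logical=[l,C,D,E,B]
After op 5 (swap(3, 2)): offset=1, physical=[B,l,C,E,D], logical=[l,C,E,D,B]
After op 6 (rotate(-1)): offset=0, physical=[B,l,C,E,D], logical=[B,l,C,E,D]
After op 7 (replace(1, 'f')): offset=0, physical=[B,f,C,E,D], logical=[B,f,C,E,D]
After op 8 (rotate(-2)): offset=3, physical=[B,f,C,E,D], logical=[E,D,B,f,C]

Answer: E,D,B,f,C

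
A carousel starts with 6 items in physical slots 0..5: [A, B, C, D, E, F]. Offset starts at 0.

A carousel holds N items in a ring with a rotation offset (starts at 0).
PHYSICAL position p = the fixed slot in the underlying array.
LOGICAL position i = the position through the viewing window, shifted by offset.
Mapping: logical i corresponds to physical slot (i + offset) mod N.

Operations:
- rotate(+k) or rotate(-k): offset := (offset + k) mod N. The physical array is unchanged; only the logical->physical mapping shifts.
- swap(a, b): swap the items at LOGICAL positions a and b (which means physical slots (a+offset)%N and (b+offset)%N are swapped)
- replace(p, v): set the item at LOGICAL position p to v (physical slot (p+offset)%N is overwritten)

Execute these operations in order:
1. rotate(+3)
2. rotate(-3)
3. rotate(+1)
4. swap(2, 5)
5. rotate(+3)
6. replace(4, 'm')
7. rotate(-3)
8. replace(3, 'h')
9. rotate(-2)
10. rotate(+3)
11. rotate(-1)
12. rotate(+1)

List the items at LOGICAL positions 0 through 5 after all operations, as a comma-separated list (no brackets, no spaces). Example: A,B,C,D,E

After op 1 (rotate(+3)): offset=3, physical=[A,B,C,D,E,F], logical=[D,E,F,A,B,C]
After op 2 (rotate(-3)): offset=0, physical=[A,B,C,D,E,F], logical=[A,B,C,D,E,F]
After op 3 (rotate(+1)): offset=1, physical=[A,B,C,D,E,F], logical=[B,C,D,E,F,A]
After op 4 (swap(2, 5)): offset=1, physical=[D,B,C,A,E,F], logical=[B,C,A,E,F,D]
After op 5 (rotate(+3)): offset=4, physical=[D,B,C,A,E,F], logical=[E,F,D,B,C,A]
After op 6 (replace(4, 'm')): offset=4, physical=[D,B,m,A,E,F], logical=[E,F,D,B,m,A]
After op 7 (rotate(-3)): offset=1, physical=[D,B,m,A,E,F], logical=[B,m,A,E,F,D]
After op 8 (replace(3, 'h')): offset=1, physical=[D,B,m,A,h,F], logical=[B,m,A,h,F,D]
After op 9 (rotate(-2)): offset=5, physical=[D,B,m,A,h,F], logical=[F,D,B,m,A,h]
After op 10 (rotate(+3)): offset=2, physical=[D,B,m,A,h,F], logical=[m,A,h,F,D,B]
After op 11 (rotate(-1)): offset=1, physical=[D,B,m,A,h,F], logical=[B,m,A,h,F,D]
After op 12 (rotate(+1)): offset=2, physical=[D,B,m,A,h,F], logical=[m,A,h,F,D,B]

Answer: m,A,h,F,D,B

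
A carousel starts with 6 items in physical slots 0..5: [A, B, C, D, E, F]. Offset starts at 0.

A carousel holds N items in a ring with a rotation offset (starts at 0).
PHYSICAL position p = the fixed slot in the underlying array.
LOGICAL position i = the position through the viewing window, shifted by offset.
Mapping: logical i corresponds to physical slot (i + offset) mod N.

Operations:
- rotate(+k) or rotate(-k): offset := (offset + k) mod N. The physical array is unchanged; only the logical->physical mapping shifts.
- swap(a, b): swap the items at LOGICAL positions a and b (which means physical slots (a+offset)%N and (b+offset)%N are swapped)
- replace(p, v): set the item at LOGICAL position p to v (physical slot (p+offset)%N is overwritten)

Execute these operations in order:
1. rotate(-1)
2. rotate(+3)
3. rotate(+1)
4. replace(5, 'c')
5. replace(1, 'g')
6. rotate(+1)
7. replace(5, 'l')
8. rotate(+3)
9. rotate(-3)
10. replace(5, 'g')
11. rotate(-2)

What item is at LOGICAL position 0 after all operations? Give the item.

After op 1 (rotate(-1)): offset=5, physical=[A,B,C,D,E,F], logical=[F,A,B,C,D,E]
After op 2 (rotate(+3)): offset=2, physical=[A,B,C,D,E,F], logical=[C,D,E,F,A,B]
After op 3 (rotate(+1)): offset=3, physical=[A,B,C,D,E,F], logical=[D,E,F,A,B,C]
After op 4 (replace(5, 'c')): offset=3, physical=[A,B,c,D,E,F], logical=[D,E,F,A,B,c]
After op 5 (replace(1, 'g')): offset=3, physical=[A,B,c,D,g,F], logical=[D,g,F,A,B,c]
After op 6 (rotate(+1)): offset=4, physical=[A,B,c,D,g,F], logical=[g,F,A,B,c,D]
After op 7 (replace(5, 'l')): offset=4, physical=[A,B,c,l,g,F], logical=[g,F,A,B,c,l]
After op 8 (rotate(+3)): offset=1, physical=[A,B,c,l,g,F], logical=[B,c,l,g,F,A]
After op 9 (rotate(-3)): offset=4, physical=[A,B,c,l,g,F], logical=[g,F,A,B,c,l]
After op 10 (replace(5, 'g')): offset=4, physical=[A,B,c,g,g,F], logical=[g,F,A,B,c,g]
After op 11 (rotate(-2)): offset=2, physical=[A,B,c,g,g,F], logical=[c,g,g,F,A,B]

Answer: c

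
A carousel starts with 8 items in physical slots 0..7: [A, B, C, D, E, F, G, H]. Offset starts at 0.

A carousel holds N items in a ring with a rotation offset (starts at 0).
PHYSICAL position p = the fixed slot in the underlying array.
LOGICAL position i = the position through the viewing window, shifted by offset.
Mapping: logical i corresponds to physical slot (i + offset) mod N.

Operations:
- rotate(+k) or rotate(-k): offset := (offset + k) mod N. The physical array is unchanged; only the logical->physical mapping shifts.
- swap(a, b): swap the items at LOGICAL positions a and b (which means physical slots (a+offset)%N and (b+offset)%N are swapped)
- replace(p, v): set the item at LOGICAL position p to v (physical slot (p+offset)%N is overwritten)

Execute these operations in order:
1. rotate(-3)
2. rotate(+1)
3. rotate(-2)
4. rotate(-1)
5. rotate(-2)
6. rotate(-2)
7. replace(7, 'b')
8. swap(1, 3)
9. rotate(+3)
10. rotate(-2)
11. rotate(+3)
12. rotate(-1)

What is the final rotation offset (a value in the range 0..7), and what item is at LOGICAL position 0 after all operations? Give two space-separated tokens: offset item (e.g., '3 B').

After op 1 (rotate(-3)): offset=5, physical=[A,B,C,D,E,F,G,H], logical=[F,G,H,A,B,C,D,E]
After op 2 (rotate(+1)): offset=6, physical=[A,B,C,D,E,F,G,H], logical=[G,H,A,B,C,D,E,F]
After op 3 (rotate(-2)): offset=4, physical=[A,B,C,D,E,F,G,H], logical=[E,F,G,H,A,B,C,D]
After op 4 (rotate(-1)): offset=3, physical=[A,B,C,D,E,F,G,H], logical=[D,E,F,G,H,A,B,C]
After op 5 (rotate(-2)): offset=1, physical=[A,B,C,D,E,F,G,H], logical=[B,C,D,E,F,G,H,A]
After op 6 (rotate(-2)): offset=7, physical=[A,B,C,D,E,F,G,H], logical=[H,A,B,C,D,E,F,G]
After op 7 (replace(7, 'b')): offset=7, physical=[A,B,C,D,E,F,b,H], logical=[H,A,B,C,D,E,F,b]
After op 8 (swap(1, 3)): offset=7, physical=[C,B,A,D,E,F,b,H], logical=[H,C,B,A,D,E,F,b]
After op 9 (rotate(+3)): offset=2, physical=[C,B,A,D,E,F,b,H], logical=[A,D,E,F,b,H,C,B]
After op 10 (rotate(-2)): offset=0, physical=[C,B,A,D,E,F,b,H], logical=[C,B,A,D,E,F,b,H]
After op 11 (rotate(+3)): offset=3, physical=[C,B,A,D,E,F,b,H], logical=[D,E,F,b,H,C,B,A]
After op 12 (rotate(-1)): offset=2, physical=[C,B,A,D,E,F,b,H], logical=[A,D,E,F,b,H,C,B]

Answer: 2 A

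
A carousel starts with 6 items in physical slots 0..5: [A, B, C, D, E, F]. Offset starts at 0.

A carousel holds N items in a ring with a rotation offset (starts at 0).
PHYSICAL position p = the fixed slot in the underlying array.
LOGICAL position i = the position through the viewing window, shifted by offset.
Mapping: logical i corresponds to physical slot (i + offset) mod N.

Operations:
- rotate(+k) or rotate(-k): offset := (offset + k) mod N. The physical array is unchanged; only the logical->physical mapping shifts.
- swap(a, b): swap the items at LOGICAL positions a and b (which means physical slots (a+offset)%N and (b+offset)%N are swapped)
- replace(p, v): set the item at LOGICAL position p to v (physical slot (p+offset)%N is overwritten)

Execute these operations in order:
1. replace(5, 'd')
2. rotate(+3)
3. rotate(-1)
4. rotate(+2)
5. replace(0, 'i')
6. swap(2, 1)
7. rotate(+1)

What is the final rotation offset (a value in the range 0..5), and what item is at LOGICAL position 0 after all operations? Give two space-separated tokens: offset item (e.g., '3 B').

Answer: 5 A

Derivation:
After op 1 (replace(5, 'd')): offset=0, physical=[A,B,C,D,E,d], logical=[A,B,C,D,E,d]
After op 2 (rotate(+3)): offset=3, physical=[A,B,C,D,E,d], logical=[D,E,d,A,B,C]
After op 3 (rotate(-1)): offset=2, physical=[A,B,C,D,E,d], logical=[C,D,E,d,A,B]
After op 4 (rotate(+2)): offset=4, physical=[A,B,C,D,E,d], logical=[E,d,A,B,C,D]
After op 5 (replace(0, 'i')): offset=4, physical=[A,B,C,D,i,d], logical=[i,d,A,B,C,D]
After op 6 (swap(2, 1)): offset=4, physical=[d,B,C,D,i,A], logical=[i,A,d,B,C,D]
After op 7 (rotate(+1)): offset=5, physical=[d,B,C,D,i,A], logical=[A,d,B,C,D,i]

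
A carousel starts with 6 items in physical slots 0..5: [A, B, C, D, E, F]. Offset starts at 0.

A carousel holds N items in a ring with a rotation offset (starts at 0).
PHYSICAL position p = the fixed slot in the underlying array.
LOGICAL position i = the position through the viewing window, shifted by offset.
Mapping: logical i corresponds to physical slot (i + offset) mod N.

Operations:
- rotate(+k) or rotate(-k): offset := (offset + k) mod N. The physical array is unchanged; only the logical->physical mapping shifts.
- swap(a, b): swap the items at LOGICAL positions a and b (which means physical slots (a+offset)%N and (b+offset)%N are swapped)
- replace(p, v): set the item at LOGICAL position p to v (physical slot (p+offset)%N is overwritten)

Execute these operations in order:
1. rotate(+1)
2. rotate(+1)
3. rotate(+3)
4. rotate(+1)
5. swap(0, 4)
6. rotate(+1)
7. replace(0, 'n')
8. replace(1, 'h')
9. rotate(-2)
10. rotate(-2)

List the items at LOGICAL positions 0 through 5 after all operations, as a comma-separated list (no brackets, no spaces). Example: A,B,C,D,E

After op 1 (rotate(+1)): offset=1, physical=[A,B,C,D,E,F], logical=[B,C,D,E,F,A]
After op 2 (rotate(+1)): offset=2, physical=[A,B,C,D,E,F], logical=[C,D,E,F,A,B]
After op 3 (rotate(+3)): offset=5, physical=[A,B,C,D,E,F], logical=[F,A,B,C,D,E]
After op 4 (rotate(+1)): offset=0, physical=[A,B,C,D,E,F], logical=[A,B,C,D,E,F]
After op 5 (swap(0, 4)): offset=0, physical=[E,B,C,D,A,F], logical=[E,B,C,D,A,F]
After op 6 (rotate(+1)): offset=1, physical=[E,B,C,D,A,F], logical=[B,C,D,A,F,E]
After op 7 (replace(0, 'n')): offset=1, physical=[E,n,C,D,A,F], logical=[n,C,D,A,F,E]
After op 8 (replace(1, 'h')): offset=1, physical=[E,n,h,D,A,F], logical=[n,h,D,A,F,E]
After op 9 (rotate(-2)): offset=5, physical=[E,n,h,D,A,F], logical=[F,E,n,h,D,A]
After op 10 (rotate(-2)): offset=3, physical=[E,n,h,D,A,F], logical=[D,A,F,E,n,h]

Answer: D,A,F,E,n,h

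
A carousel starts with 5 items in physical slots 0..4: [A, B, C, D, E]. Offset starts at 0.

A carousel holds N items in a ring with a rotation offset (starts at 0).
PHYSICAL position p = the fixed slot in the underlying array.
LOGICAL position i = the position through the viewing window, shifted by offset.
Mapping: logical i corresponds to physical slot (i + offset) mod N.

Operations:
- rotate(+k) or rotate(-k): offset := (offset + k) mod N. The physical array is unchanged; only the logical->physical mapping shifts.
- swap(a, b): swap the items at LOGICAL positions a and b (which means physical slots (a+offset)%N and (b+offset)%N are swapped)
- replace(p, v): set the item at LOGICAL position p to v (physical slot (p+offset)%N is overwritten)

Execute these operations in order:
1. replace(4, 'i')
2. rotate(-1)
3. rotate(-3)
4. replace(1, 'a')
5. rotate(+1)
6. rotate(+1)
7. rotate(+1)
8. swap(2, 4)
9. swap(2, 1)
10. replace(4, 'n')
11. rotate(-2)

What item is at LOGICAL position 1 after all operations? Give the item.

Answer: n

Derivation:
After op 1 (replace(4, 'i')): offset=0, physical=[A,B,C,D,i], logical=[A,B,C,D,i]
After op 2 (rotate(-1)): offset=4, physical=[A,B,C,D,i], logical=[i,A,B,C,D]
After op 3 (rotate(-3)): offset=1, physical=[A,B,C,D,i], logical=[B,C,D,i,A]
After op 4 (replace(1, 'a')): offset=1, physical=[A,B,a,D,i], logical=[B,a,D,i,A]
After op 5 (rotate(+1)): offset=2, physical=[A,B,a,D,i], logical=[a,D,i,A,B]
After op 6 (rotate(+1)): offset=3, physical=[A,B,a,D,i], logical=[D,i,A,B,a]
After op 7 (rotate(+1)): offset=4, physical=[A,B,a,D,i], logical=[i,A,B,a,D]
After op 8 (swap(2, 4)): offset=4, physical=[A,D,a,B,i], logical=[i,A,D,a,B]
After op 9 (swap(2, 1)): offset=4, physical=[D,A,a,B,i], logical=[i,D,A,a,B]
After op 10 (replace(4, 'n')): offset=4, physical=[D,A,a,n,i], logical=[i,D,A,a,n]
After op 11 (rotate(-2)): offset=2, physical=[D,A,a,n,i], logical=[a,n,i,D,A]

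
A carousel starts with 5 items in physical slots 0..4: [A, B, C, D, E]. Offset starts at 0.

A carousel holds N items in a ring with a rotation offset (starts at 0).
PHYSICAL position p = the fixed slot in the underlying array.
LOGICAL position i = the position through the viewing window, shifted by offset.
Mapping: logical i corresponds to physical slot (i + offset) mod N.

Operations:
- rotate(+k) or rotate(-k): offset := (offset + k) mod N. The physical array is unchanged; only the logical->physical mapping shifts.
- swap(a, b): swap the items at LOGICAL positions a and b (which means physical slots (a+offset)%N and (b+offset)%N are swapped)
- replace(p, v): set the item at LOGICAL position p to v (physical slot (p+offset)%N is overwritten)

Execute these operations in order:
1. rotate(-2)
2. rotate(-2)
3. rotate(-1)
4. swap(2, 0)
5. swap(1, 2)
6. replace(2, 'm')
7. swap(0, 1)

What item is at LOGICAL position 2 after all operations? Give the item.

Answer: m

Derivation:
After op 1 (rotate(-2)): offset=3, physical=[A,B,C,D,E], logical=[D,E,A,B,C]
After op 2 (rotate(-2)): offset=1, physical=[A,B,C,D,E], logical=[B,C,D,E,A]
After op 3 (rotate(-1)): offset=0, physical=[A,B,C,D,E], logical=[A,B,C,D,E]
After op 4 (swap(2, 0)): offset=0, physical=[C,B,A,D,E], logical=[C,B,A,D,E]
After op 5 (swap(1, 2)): offset=0, physical=[C,A,B,D,E], logical=[C,A,B,D,E]
After op 6 (replace(2, 'm')): offset=0, physical=[C,A,m,D,E], logical=[C,A,m,D,E]
After op 7 (swap(0, 1)): offset=0, physical=[A,C,m,D,E], logical=[A,C,m,D,E]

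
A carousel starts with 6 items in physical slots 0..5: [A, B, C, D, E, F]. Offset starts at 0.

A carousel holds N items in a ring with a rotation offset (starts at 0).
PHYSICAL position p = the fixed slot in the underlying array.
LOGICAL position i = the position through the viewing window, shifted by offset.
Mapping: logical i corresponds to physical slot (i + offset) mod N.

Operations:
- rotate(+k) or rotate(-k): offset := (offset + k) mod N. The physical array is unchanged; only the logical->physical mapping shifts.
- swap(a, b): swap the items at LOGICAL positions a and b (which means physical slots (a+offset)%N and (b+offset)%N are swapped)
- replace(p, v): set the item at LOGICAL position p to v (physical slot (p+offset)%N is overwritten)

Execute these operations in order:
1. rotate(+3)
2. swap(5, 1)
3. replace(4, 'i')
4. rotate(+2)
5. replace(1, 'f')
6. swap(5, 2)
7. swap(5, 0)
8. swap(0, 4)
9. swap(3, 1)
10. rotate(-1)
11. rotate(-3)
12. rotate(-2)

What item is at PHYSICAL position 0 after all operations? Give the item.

Answer: E

Derivation:
After op 1 (rotate(+3)): offset=3, physical=[A,B,C,D,E,F], logical=[D,E,F,A,B,C]
After op 2 (swap(5, 1)): offset=3, physical=[A,B,E,D,C,F], logical=[D,C,F,A,B,E]
After op 3 (replace(4, 'i')): offset=3, physical=[A,i,E,D,C,F], logical=[D,C,F,A,i,E]
After op 4 (rotate(+2)): offset=5, physical=[A,i,E,D,C,F], logical=[F,A,i,E,D,C]
After op 5 (replace(1, 'f')): offset=5, physical=[f,i,E,D,C,F], logical=[F,f,i,E,D,C]
After op 6 (swap(5, 2)): offset=5, physical=[f,C,E,D,i,F], logical=[F,f,C,E,D,i]
After op 7 (swap(5, 0)): offset=5, physical=[f,C,E,D,F,i], logical=[i,f,C,E,D,F]
After op 8 (swap(0, 4)): offset=5, physical=[f,C,E,i,F,D], logical=[D,f,C,E,i,F]
After op 9 (swap(3, 1)): offset=5, physical=[E,C,f,i,F,D], logical=[D,E,C,f,i,F]
After op 10 (rotate(-1)): offset=4, physical=[E,C,f,i,F,D], logical=[F,D,E,C,f,i]
After op 11 (rotate(-3)): offset=1, physical=[E,C,f,i,F,D], logical=[C,f,i,F,D,E]
After op 12 (rotate(-2)): offset=5, physical=[E,C,f,i,F,D], logical=[D,E,C,f,i,F]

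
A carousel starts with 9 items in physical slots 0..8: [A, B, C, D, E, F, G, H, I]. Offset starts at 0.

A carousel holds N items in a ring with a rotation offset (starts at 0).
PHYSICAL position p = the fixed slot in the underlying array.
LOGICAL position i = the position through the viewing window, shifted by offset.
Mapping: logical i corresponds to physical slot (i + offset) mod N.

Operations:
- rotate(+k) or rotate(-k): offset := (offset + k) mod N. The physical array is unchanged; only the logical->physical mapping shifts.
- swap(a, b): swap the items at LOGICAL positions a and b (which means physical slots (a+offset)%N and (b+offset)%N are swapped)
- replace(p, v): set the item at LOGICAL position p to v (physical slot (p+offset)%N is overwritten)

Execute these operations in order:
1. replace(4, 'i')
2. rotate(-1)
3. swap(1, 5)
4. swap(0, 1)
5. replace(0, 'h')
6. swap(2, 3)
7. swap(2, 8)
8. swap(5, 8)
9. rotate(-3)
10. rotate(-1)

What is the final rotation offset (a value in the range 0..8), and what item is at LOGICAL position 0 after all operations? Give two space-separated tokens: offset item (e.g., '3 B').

Answer: 4 C

Derivation:
After op 1 (replace(4, 'i')): offset=0, physical=[A,B,C,D,i,F,G,H,I], logical=[A,B,C,D,i,F,G,H,I]
After op 2 (rotate(-1)): offset=8, physical=[A,B,C,D,i,F,G,H,I], logical=[I,A,B,C,D,i,F,G,H]
After op 3 (swap(1, 5)): offset=8, physical=[i,B,C,D,A,F,G,H,I], logical=[I,i,B,C,D,A,F,G,H]
After op 4 (swap(0, 1)): offset=8, physical=[I,B,C,D,A,F,G,H,i], logical=[i,I,B,C,D,A,F,G,H]
After op 5 (replace(0, 'h')): offset=8, physical=[I,B,C,D,A,F,G,H,h], logical=[h,I,B,C,D,A,F,G,H]
After op 6 (swap(2, 3)): offset=8, physical=[I,C,B,D,A,F,G,H,h], logical=[h,I,C,B,D,A,F,G,H]
After op 7 (swap(2, 8)): offset=8, physical=[I,H,B,D,A,F,G,C,h], logical=[h,I,H,B,D,A,F,G,C]
After op 8 (swap(5, 8)): offset=8, physical=[I,H,B,D,C,F,G,A,h], logical=[h,I,H,B,D,C,F,G,A]
After op 9 (rotate(-3)): offset=5, physical=[I,H,B,D,C,F,G,A,h], logical=[F,G,A,h,I,H,B,D,C]
After op 10 (rotate(-1)): offset=4, physical=[I,H,B,D,C,F,G,A,h], logical=[C,F,G,A,h,I,H,B,D]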